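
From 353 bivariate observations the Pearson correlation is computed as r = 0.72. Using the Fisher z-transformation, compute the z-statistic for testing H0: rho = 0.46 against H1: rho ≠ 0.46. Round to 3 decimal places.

Fisher z: atanh(0.72) = 0.907645, atanh(0.46) = 0.497311
z = (z_r − z_0)·√(n−3) = (0.907645 − 0.497311)·√350 = 0.410334 · 18.708287 = 7.677

7.677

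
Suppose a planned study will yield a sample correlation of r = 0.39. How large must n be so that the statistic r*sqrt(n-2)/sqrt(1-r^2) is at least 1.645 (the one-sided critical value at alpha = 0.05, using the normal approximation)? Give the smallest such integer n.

18

r√(n−2)/√(1−r²) ≥ 1.645  ⇔  n−2 ≥ (1.645)²·(1−r²)/r²
(1−r²)/r² = (1−0.1521)/0.1521 = 5.5746
n ≥ 2 + 2.706025·5.5746 = 2 + 15.0850 = 17.0850
⌈17.0850⌉ = 18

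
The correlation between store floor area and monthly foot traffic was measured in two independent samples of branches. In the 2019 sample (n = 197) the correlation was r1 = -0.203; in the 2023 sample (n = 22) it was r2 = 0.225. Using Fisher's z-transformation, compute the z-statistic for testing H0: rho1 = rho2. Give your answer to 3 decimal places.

-1.809

z1 = atanh(-0.203) = -0.205860,  z2 = atanh(0.225) = 0.228917
SE = √(1/(n1−3) + 1/(n2−3)) = √(1/194 + 1/19) = √(0.0051546 + 0.0526316) = √0.0577862 = 0.240388
z = (z1 − z2)/SE = (-0.205860 − 0.228917) / 0.240388 = -0.434777 / 0.240388 = -1.809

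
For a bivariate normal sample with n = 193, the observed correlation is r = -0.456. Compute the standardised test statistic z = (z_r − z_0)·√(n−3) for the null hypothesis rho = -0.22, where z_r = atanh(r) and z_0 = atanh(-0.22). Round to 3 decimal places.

-3.702

z_r = atanh(-0.456) = -0.492249,  z_0 = atanh(-0.22) = -0.223656
SE = 1/√(n−3) = 1/√190 = 0.072548
z = (z_r − z_0)/SE = (-0.492249 − (-0.223656)) / 0.072548 = -0.268593 / 0.072548 = -3.702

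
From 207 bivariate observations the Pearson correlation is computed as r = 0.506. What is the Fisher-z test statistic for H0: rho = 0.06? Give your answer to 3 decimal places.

7.102

z_r = atanh(0.506) = 0.557338,  z_0 = atanh(0.06) = 0.060072
SE = 1/√(n−3) = 1/√204 = 0.070014
z = (z_r − z_0)/SE = (0.557338 − 0.060072) / 0.070014 = 0.497266 / 0.070014 = 7.102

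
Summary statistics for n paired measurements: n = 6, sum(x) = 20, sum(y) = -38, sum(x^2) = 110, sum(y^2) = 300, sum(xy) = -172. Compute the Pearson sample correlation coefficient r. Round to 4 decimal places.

Numerator: nΣxy − (Σx)(Σy) = 6·(-172) − (20)(-38) = -272
Denominator: √[(nΣx²−(Σx)²)(nΣy²−(Σy)²)]
  nΣx²−(Σx)² = 6·110 − 400 = 260;  nΣy²−(Σy)² = 6·300 − 1444 = 356
  √(260·356) = √92560 = 304.2367
r = -272 / 304.2367 = -0.8940

-0.8940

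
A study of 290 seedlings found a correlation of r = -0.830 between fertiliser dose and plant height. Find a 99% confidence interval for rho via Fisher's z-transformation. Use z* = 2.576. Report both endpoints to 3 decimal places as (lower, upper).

z_r = atanh(-0.830) = -1.188136;  SE = 1/√(n−3) = 1/√287 = 0.059028
z-limits: -1.188136 ± 2.576·0.059028 = -1.188136 ± 0.152056 = [-1.340192, -1.036080]
ρ-limits: (tanh -1.340192, tanh -1.036080) = (-0.872, -0.776)

(-0.872, -0.776)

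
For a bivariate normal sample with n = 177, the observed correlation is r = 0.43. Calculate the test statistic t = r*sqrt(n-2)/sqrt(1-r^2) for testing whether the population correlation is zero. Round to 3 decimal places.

t = r·√(n−2) / √(1−r²) with r = 0.43, n = 177
  = 0.43·√175 / √(1 − 0.1849)
  = 0.43·13.228757 / 0.902829
  = 5.688366 / 0.902829 = 6.301

6.301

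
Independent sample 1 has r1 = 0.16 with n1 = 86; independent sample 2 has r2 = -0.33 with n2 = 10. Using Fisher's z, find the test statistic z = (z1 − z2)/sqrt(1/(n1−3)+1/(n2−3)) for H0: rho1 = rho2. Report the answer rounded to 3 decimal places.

Fisher z-transforms: z1 = atanh(0.16) = 0.161387, z2 = atanh(-0.33) = -0.342828; difference d = 0.504215
Var(d) = 1/83 + 1/7 = 0.0120482 + 0.1428571 = 0.1549053
z = d/√Var(d) = 0.504215 / √0.1549053 = 0.504215 / 0.393580 = 1.281

1.281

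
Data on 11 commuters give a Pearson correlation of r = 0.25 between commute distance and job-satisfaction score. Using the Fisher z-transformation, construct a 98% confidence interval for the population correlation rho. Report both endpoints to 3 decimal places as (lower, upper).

Fisher z: z_r = atanh(r) = ½·ln((1+0.25)/(1−0.25)) = 0.255413
SE(z) = 1/√(n−3) = 1/√8 = 0.353553
98% ⇒ z* = 2.326; margin = 2.326·0.353553 = 0.822364
CI on z-scale: (-0.566951, 1.077777)
Back-transform: tanh(-0.566951) = -0.513117, tanh(1.077777) = 0.792373

(-0.513, 0.792)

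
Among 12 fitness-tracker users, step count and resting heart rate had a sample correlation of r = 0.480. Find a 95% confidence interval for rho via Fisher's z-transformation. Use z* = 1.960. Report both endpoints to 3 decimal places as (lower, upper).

(-0.130, 0.826)

Fisher z: z_r = atanh(r) = ½·ln((1+0.480)/(1−0.480)) = 0.522984
SE(z) = 1/√(n−3) = 1/√9 = 0.333333
95% ⇒ z* = 1.960; margin = 1.960·0.333333 = 0.653333
CI on z-scale: (-0.130349, 1.176317)
Back-transform: tanh(-0.130349) = -0.129616, tanh(1.176317) = 0.826287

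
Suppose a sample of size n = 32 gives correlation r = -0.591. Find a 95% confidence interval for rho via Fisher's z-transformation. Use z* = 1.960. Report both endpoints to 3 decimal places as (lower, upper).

Fisher z: z_r = atanh(r) = ½·ln((1+(-0.591))/(1−(-0.591))) = -0.679201
SE(z) = 1/√(n−3) = 1/√29 = 0.185695
95% ⇒ z* = 1.960; margin = 1.960·0.185695 = 0.363962
CI on z-scale: (-1.043163, -0.315239)
Back-transform: tanh(-1.043163) = -0.779134, tanh(-0.315239) = -0.305196

(-0.779, -0.305)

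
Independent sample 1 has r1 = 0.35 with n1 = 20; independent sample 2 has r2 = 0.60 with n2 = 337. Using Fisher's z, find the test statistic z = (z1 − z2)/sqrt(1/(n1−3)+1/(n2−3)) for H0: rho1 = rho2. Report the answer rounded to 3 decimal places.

z1 = atanh(0.35) = 0.365444,  z2 = atanh(0.60) = 0.693147
SE = √(1/(n1−3) + 1/(n2−3)) = √(1/17 + 1/334) = √(0.0588235 + 0.0029940) = √0.0618175 = 0.248631
z = (z1 − z2)/SE = (0.365444 − 0.693147) / 0.248631 = -0.327703 / 0.248631 = -1.318

-1.318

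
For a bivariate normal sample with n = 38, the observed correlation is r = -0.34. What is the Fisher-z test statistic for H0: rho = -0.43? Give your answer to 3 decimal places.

0.626

z_r = atanh(-0.34) = -0.354093,  z_0 = atanh(-0.43) = -0.459897
SE = 1/√(n−3) = 1/√35 = 0.169031
z = (z_r − z_0)/SE = (-0.354093 − (-0.459897)) / 0.169031 = 0.105804 / 0.169031 = 0.626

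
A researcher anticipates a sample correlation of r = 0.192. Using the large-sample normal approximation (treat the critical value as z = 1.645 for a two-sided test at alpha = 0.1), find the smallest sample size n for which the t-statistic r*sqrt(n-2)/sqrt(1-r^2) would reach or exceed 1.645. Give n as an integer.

73

Need r·√(n−2)/√(1−r²) ≥ 1.645
√(n−2) ≥ 1.645·√(1−0.036864) / 0.192 = 1.645·0.981395 / 0.192 = 8.4083
n−2 ≥ 70.6995  ⇒  n ≥ 72.6995
Smallest integer n = 73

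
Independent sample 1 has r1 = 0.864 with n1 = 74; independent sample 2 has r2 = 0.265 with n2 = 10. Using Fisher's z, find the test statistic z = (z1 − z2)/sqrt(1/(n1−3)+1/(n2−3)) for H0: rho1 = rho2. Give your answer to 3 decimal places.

2.619

Fisher z-transforms: z1 = atanh(0.864) = 1.308913, z2 = atanh(0.265) = 0.271478; difference d = 1.037435
Var(d) = 1/71 + 1/7 = 0.0140845 + 0.1428571 = 0.1569416
z = d/√Var(d) = 1.037435 / √0.1569416 = 1.037435 / 0.396159 = 2.619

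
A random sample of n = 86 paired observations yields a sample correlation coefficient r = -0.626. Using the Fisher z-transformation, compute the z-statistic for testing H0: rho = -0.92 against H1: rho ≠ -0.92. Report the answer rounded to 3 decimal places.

z_r = atanh(-0.626) = -0.734811,  z_0 = atanh(-0.92) = -1.589027
SE = 1/√(n−3) = 1/√83 = 0.109764
z = (z_r − z_0)/SE = (-0.734811 − (-1.589027)) / 0.109764 = 0.854216 / 0.109764 = 7.782

7.782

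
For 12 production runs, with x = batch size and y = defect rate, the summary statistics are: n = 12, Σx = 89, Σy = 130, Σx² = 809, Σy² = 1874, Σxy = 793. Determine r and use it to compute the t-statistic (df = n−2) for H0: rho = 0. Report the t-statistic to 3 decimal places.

S_xy = nΣxy − ΣxΣy = 12·793 − 89·130 = 9516 − 11570 = -2054
S_xx = nΣx² − (Σx)² = 12·809 − 89² = 9708 − 7921 = 1787
S_yy = nΣy² − (Σy)² = 12·1874 − 130² = 22488 − 16900 = 5588
r = S_xy / √(S_xx·S_yy) = -2054 / √(1787·5588) = -2054 / √9985756 = -2054 / 3160.0247 = -0.6500
t = r·√(n−2)/√(1−r²) = -0.6500·√10 / √(1−0.422500) = -2.055480 / 0.759934 = -2.705

-2.705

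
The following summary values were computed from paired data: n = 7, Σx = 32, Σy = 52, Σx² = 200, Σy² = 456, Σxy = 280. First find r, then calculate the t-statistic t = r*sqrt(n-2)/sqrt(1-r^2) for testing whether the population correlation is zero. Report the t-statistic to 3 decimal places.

2.138

Numerator: nΣxy − (Σx)(Σy) = 7·280 − (32)(52) = 296
Denominator: √[(nΣx²−(Σx)²)(nΣy²−(Σy)²)]
  nΣx²−(Σx)² = 7·200 − 1024 = 376;  nΣy²−(Σy)² = 7·456 − 2704 = 488
  √(376·488) = √183488 = 428.3550
r = 296 / 428.3550 = 0.6910
t = r·√(n−2)/√(1−r²) = 0.6910·√5 / √(1−0.477481) = 1.545123 / 0.722855 = 2.138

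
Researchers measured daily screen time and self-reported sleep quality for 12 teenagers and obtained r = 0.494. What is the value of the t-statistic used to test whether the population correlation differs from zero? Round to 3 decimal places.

1 − r² = 1 − 0.244036 = 0.755964;  √(1−r²) = 0.869462
√(n−2) = √10 = 3.162278
t = r·√(n−2)/√(1−r²) = 0.494 · 3.162278 / 0.869462 = 1.797

1.797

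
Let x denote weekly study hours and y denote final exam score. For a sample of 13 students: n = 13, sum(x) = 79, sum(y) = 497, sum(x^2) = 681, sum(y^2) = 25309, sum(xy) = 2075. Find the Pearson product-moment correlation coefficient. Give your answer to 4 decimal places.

S_xy = nΣxy − ΣxΣy = 13·2075 − 79·497 = 26975 − 39263 = -12288
S_xx = nΣx² − (Σx)² = 13·681 − 79² = 8853 − 6241 = 2612
S_yy = nΣy² − (Σy)² = 13·25309 − 497² = 329017 − 247009 = 82008
r = S_xy / √(S_xx·S_yy) = -12288 / √(2612·82008) = -12288 / √214204896 = -12288 / 14635.7404 = -0.8396

-0.8396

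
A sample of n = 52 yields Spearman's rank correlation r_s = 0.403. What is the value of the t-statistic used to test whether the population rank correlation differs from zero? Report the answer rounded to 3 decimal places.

t = r_s·√(n−2) / √(1−r_s²) with r_s = 0.403, n = 52
  = 0.403·√50 / √(1 − 0.162409)
  = 0.403·7.071068 / 0.915200
  = 2.849640 / 0.915200 = 3.114

3.114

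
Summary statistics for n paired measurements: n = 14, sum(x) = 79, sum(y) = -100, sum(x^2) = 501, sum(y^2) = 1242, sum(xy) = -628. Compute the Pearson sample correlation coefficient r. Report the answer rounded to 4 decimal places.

-0.3733

S_xy = nΣxy − ΣxΣy = 14·(-628) − 79·(-100) = -8792 − (-7900) = -892
S_xx = nΣx² − (Σx)² = 14·501 − 79² = 7014 − 6241 = 773
S_yy = nΣy² − (Σy)² = 14·1242 − (-100)² = 17388 − 10000 = 7388
r = S_xy / √(S_xx·S_yy) = -892 / √(773·7388) = -892 / √5710924 = -892 / 2389.7540 = -0.3733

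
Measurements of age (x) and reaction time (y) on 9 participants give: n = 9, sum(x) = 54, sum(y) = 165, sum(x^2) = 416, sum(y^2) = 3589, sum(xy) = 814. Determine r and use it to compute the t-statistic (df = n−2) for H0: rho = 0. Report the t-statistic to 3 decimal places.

S_xy = nΣxy − ΣxΣy = 9·814 − 54·165 = 7326 − 8910 = -1584
S_xx = nΣx² − (Σx)² = 9·416 − 54² = 3744 − 2916 = 828
S_yy = nΣy² − (Σy)² = 9·3589 − 165² = 32301 − 27225 = 5076
r = S_xy / √(S_xx·S_yy) = -1584 / √(828·5076) = -1584 / √4202928 = -1584 / 2050.1044 = -0.7726
t = r·√(n−2)/√(1−r²) = -0.7726·√7 / √(1−0.596911) = -2.044107 / 0.634893 = -3.220

-3.220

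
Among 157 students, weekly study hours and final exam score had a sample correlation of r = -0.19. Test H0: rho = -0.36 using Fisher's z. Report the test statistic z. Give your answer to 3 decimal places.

2.290

Fisher z: atanh(-0.19) = -0.192337, atanh(-0.36) = -0.376886
z = (z_r − z_0)·√(n−3) = (-0.192337 − (-0.376886))·√154 = 0.184549 · 12.409674 = 2.290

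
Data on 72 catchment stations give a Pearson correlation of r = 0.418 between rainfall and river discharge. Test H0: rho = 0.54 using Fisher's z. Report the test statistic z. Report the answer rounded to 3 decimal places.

-1.320

Fisher z: atanh(0.418) = 0.445266, atanh(0.54) = 0.604156
z = (z_r − z_0)·√(n−3) = (0.445266 − 0.604156)·√69 = -0.158890 · 8.306624 = -1.320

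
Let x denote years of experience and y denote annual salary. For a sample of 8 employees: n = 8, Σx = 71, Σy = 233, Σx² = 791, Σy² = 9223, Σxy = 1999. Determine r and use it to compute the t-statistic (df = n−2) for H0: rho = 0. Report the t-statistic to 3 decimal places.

-0.271

Numerator: nΣxy − (Σx)(Σy) = 8·1999 − (71)(233) = -551
Denominator: √[(nΣx²−(Σx)²)(nΣy²−(Σy)²)]
  nΣx²−(Σx)² = 8·791 − 5041 = 1287;  nΣy²−(Σy)² = 8·9223 − 54289 = 19495
  √(1287·19495) = √25090065 = 5008.9984
r = -551 / 5008.9984 = -0.1100
t = r·√(n−2)/√(1−r²) = -0.1100·√6 / √(1−0.012100) = -0.269444 / 0.993932 = -0.271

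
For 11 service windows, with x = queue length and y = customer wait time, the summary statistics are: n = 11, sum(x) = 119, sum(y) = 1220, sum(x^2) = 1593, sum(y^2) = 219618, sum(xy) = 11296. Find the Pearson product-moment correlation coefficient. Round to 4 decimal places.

Numerator: nΣxy − (Σx)(Σy) = 11·11296 − (119)(1220) = -20924
Denominator: √[(nΣx²−(Σx)²)(nΣy²−(Σy)²)]
  nΣx²−(Σx)² = 11·1593 − 14161 = 3362;  nΣy²−(Σy)² = 11·219618 − 1488400 = 927398
  √(3362·927398) = √3117912076 = 55838.2671
r = -20924 / 55838.2671 = -0.3747

-0.3747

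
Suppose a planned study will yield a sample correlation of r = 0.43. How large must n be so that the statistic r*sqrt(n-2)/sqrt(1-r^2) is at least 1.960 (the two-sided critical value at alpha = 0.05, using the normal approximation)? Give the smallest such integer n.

Need r·√(n−2)/√(1−r²) ≥ 1.960
√(n−2) ≥ 1.960·√(1−0.1849) / 0.43 = 1.960·0.902829 / 0.43 = 4.1152
n−2 ≥ 16.9349  ⇒  n ≥ 18.9349
Smallest integer n = 19

19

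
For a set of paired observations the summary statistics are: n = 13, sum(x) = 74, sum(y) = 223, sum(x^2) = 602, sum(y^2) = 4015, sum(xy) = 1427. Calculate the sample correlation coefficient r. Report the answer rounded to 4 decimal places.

0.8512

S_xy = nΣxy − ΣxΣy = 13·1427 − 74·223 = 18551 − 16502 = 2049
S_xx = nΣx² − (Σx)² = 13·602 − 74² = 7826 − 5476 = 2350
S_yy = nΣy² − (Σy)² = 13·4015 − 223² = 52195 − 49729 = 2466
r = S_xy / √(S_xx·S_yy) = 2049 / √(2350·2466) = 2049 / √5795100 = 2049 / 2407.3014 = 0.8512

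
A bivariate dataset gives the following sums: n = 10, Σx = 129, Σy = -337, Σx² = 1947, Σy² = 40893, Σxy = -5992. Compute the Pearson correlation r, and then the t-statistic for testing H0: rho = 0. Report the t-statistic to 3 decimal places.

S_xy = nΣxy − ΣxΣy = 10·(-5992) − 129·(-337) = -59920 − (-43473) = -16447
S_xx = nΣx² − (Σx)² = 10·1947 − 129² = 19470 − 16641 = 2829
S_yy = nΣy² − (Σy)² = 10·40893 − (-337)² = 408930 − 113569 = 295361
r = S_xy / √(S_xx·S_yy) = -16447 / √(2829·295361) = -16447 / √835576269 = -16447 / 28906.3361 = -0.5690
t = r·√(n−2)/√(1−r²) = -0.5690·√8 / √(1−0.323761) = -1.609375 / 0.822338 = -1.957

-1.957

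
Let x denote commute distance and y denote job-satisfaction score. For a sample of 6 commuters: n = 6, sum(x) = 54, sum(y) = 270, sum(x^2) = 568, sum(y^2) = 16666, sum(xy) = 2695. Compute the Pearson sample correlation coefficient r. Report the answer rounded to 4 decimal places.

S_xy = nΣxy − ΣxΣy = 6·2695 − 54·270 = 16170 − 14580 = 1590
S_xx = nΣx² − (Σx)² = 6·568 − 54² = 3408 − 2916 = 492
S_yy = nΣy² − (Σy)² = 6·16666 − 270² = 99996 − 72900 = 27096
r = S_xy / √(S_xx·S_yy) = 1590 / √(492·27096) = 1590 / √13331232 = 1590 / 3651.1960 = 0.4355

0.4355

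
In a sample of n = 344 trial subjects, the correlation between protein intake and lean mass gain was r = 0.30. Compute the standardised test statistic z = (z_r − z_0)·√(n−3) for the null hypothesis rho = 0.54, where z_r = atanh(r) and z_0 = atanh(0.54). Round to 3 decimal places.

Fisher z: atanh(0.30) = 0.309520, atanh(0.54) = 0.604156
z = (z_r − z_0)·√(n−3) = (0.309520 − 0.604156)·√341 = -0.294636 · 18.466185 = -5.441

-5.441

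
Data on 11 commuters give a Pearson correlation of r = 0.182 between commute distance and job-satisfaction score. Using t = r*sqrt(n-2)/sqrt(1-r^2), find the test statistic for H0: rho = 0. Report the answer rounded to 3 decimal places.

t = r·√(n−2) / √(1−r²) with r = 0.182, n = 11
  = 0.182·√9 / √(1 − 0.033124)
  = 0.182·3.000000 / 0.983299
  = 0.546000 / 0.983299 = 0.555

0.555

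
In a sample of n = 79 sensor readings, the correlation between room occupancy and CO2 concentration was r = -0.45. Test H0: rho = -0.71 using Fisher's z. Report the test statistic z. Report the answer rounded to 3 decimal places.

3.509

Fisher z: atanh(-0.45) = -0.484700, atanh(-0.71) = -0.887184
z = (z_r − z_0)·√(n−3) = (-0.484700 − (-0.887184))·√76 = 0.402484 · 8.717798 = 3.509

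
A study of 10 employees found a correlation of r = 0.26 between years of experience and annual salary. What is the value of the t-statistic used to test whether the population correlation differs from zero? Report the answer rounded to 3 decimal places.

1 − r² = 1 − 0.0676 = 0.9324;  √(1−r²) = 0.965609
√(n−2) = √8 = 2.828427
t = r·√(n−2)/√(1−r²) = 0.26 · 2.828427 / 0.965609 = 0.762

0.762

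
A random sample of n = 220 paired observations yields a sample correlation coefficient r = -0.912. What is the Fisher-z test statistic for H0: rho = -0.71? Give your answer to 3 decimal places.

Fisher z: atanh(-0.912) = -1.539284, atanh(-0.71) = -0.887184
z = (z_r − z_0)·√(n−3) = (-1.539284 − (-0.887184))·√217 = -0.652100 · 14.730920 = -9.606

-9.606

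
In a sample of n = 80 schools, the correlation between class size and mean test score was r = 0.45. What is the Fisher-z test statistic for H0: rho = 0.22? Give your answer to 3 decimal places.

Fisher z: atanh(0.45) = 0.484700, atanh(0.22) = 0.223656
z = (z_r − z_0)·√(n−3) = (0.484700 − 0.223656)·√77 = 0.261044 · 8.774964 = 2.291

2.291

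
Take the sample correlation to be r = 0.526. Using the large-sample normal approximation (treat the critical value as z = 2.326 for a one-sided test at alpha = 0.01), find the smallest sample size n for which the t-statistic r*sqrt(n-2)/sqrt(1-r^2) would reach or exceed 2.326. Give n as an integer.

Need r·√(n−2)/√(1−r²) ≥ 2.326
√(n−2) ≥ 2.326·√(1−0.276676) / 0.526 = 2.326·0.850485 / 0.526 = 3.7609
n−2 ≥ 14.1444  ⇒  n ≥ 16.1444
Smallest integer n = 17

17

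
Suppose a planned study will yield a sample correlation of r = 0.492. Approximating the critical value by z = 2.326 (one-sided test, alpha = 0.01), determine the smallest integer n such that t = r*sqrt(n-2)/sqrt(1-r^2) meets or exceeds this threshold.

19

Need r·√(n−2)/√(1−r²) ≥ 2.326
√(n−2) ≥ 2.326·√(1−0.242064) / 0.492 = 2.326·0.870595 / 0.492 = 4.1159
n−2 ≥ 16.9406  ⇒  n ≥ 18.9406
Smallest integer n = 19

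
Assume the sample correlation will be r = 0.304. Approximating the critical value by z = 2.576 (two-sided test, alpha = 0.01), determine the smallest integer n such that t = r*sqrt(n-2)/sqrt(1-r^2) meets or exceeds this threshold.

Need r·√(n−2)/√(1−r²) ≥ 2.576
√(n−2) ≥ 2.576·√(1−0.092416) / 0.304 = 2.576·0.952672 / 0.304 = 8.0726
n−2 ≥ 65.1669  ⇒  n ≥ 67.1669
Smallest integer n = 68

68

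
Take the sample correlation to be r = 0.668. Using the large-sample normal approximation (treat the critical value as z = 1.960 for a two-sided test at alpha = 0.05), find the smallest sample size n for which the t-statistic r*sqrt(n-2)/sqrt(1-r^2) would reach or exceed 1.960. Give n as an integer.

7

Need r·√(n−2)/√(1−r²) ≥ 1.960
√(n−2) ≥ 1.960·√(1−0.446224) / 0.668 = 1.960·0.744161 / 0.668 = 2.1835
n−2 ≥ 4.7677  ⇒  n ≥ 6.7677
Smallest integer n = 7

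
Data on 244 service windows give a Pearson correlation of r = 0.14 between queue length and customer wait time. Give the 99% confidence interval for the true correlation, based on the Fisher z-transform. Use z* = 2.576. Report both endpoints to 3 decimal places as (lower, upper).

(-0.025, 0.298)

Fisher z: z_r = atanh(r) = ½·ln((1+0.14)/(1−0.14)) = 0.140926
SE(z) = 1/√(n−3) = 1/√241 = 0.064416
99% ⇒ z* = 2.576; margin = 2.576·0.064416 = 0.165936
CI on z-scale: (-0.025010, 0.306862)
Back-transform: tanh(-0.025010) = -0.025005, tanh(0.306862) = 0.297580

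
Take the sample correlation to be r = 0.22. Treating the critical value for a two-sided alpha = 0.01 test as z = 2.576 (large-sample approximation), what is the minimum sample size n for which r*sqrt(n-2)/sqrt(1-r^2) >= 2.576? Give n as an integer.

r√(n−2)/√(1−r²) ≥ 2.576  ⇔  n−2 ≥ (2.576)²·(1−r²)/r²
(1−r²)/r² = (1−0.0484)/0.0484 = 19.6612
n ≥ 2 + 6.635776·19.6612 = 2 + 130.4673 = 132.4673
⌈132.4673⌉ = 133

133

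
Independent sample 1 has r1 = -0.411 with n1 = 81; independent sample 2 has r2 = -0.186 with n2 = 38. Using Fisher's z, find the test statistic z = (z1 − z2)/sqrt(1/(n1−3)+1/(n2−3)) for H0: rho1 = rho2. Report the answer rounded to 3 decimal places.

-1.222

Fisher z-transforms: z1 = atanh(-0.411) = -0.436814, z2 = atanh(-0.186) = -0.188191; difference d = -0.248623
Var(d) = 1/78 + 1/35 = 0.0128205 + 0.0285714 = 0.0413919
z = d/√Var(d) = -0.248623 / √0.0413919 = -0.248623 / 0.203450 = -1.222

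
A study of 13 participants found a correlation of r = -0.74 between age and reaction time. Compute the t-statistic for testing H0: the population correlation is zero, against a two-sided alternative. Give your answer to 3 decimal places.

-3.649

t = r·√(n−2) / √(1−r²) with r = -0.74, n = 13
  = -0.74·√11 / √(1 − 0.5476)
  = -0.74·3.316625 / 0.672607
  = -2.454303 / 0.672607 = -3.649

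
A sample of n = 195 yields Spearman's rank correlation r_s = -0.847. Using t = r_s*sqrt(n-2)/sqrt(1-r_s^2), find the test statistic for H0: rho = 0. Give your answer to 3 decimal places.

-22.135

1 − r_s² = 1 − 0.717409 = 0.282591;  √(1−r_s²) = 0.531593
√(n−2) = √193 = 13.892444
t = r_s·√(n−2)/√(1−r_s²) = -0.847 · 13.892444 / 0.531593 = -22.135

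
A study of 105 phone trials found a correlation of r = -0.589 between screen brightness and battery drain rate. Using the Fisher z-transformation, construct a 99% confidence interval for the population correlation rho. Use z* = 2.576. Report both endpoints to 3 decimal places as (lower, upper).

Fisher z: z_r = atanh(r) = ½·ln((1+(-0.589))/(1−(-0.589))) = -0.676133
SE(z) = 1/√(n−3) = 1/√102 = 0.099015
99% ⇒ z* = 2.576; margin = 2.576·0.099015 = 0.255063
CI on z-scale: (-0.931196, -0.421070)
Back-transform: tanh(-0.931196) = -0.731151, tanh(-0.421070) = -0.397831

(-0.731, -0.398)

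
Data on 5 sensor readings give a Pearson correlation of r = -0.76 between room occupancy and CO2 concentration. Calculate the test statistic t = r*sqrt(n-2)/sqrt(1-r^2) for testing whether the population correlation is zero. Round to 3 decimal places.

t = r·√(n−2) / √(1−r²) with r = -0.76, n = 5
  = -0.76·√3 / √(1 − 0.5776)
  = -0.76·1.732051 / 0.649923
  = -1.316359 / 0.649923 = -2.025

-2.025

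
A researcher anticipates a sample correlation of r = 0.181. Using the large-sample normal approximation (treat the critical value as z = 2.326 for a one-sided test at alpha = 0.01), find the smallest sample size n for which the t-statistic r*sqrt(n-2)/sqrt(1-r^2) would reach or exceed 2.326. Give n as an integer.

162

r√(n−2)/√(1−r²) ≥ 2.326  ⇔  n−2 ≥ (2.326)²·(1−r²)/r²
(1−r²)/r² = (1−0.032761)/0.032761 = 29.5241
n ≥ 2 + 5.410276·29.5241 = 2 + 159.7335 = 161.7335
⌈161.7335⌉ = 162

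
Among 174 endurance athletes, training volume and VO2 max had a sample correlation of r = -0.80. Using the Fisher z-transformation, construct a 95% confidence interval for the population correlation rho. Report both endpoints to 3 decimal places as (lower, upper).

(-0.848, -0.739)

z_r = atanh(-0.80) = -1.098612;  SE = 1/√(n−3) = 1/√171 = 0.076472
z-limits: -1.098612 ± 1.960·0.076472 = -1.098612 ± 0.149885 = [-1.248497, -0.948727]
ρ-limits: (tanh -1.248497, tanh -0.948727) = (-0.848, -0.739)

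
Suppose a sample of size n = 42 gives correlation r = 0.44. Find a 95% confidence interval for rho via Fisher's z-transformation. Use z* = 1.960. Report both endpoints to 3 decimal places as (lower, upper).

(0.157, 0.656)

z_r = atanh(0.44) = 0.472231;  SE = 1/√(n−3) = 1/√39 = 0.160128
z-limits: 0.472231 ± 1.960·0.160128 = 0.472231 ± 0.313851 = [0.158380, 0.786082]
ρ-limits: (tanh 0.158380, tanh 0.786082) = (0.157, 0.656)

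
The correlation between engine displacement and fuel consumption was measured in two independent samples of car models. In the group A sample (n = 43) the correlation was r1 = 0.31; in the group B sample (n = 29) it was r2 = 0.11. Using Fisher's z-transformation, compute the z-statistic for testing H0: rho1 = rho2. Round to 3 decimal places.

Fisher z-transforms: z1 = atanh(0.31) = 0.320545, z2 = atanh(0.11) = 0.110447; difference d = 0.210098
Var(d) = 1/40 + 1/26 = 0.0250000 + 0.0384615 = 0.0634615
z = d/√Var(d) = 0.210098 / √0.0634615 = 0.210098 / 0.251916 = 0.834

0.834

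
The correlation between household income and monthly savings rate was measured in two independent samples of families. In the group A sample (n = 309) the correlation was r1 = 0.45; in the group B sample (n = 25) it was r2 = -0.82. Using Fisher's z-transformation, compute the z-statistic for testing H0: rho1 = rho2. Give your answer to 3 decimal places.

7.437

Fisher z-transforms: z1 = atanh(0.45) = 0.484700, z2 = atanh(-0.82) = -1.156817; difference d = 1.641517
Var(d) = 1/306 + 1/22 = 0.0032680 + 0.0454545 = 0.0487225
z = d/√Var(d) = 1.641517 / √0.0487225 = 1.641517 / 0.220732 = 7.437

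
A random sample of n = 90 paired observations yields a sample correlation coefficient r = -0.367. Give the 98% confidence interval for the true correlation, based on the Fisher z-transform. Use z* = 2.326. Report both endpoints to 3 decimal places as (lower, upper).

z_r = atanh(-0.367) = -0.384952;  SE = 1/√(n−3) = 1/√87 = 0.107211
z-limits: -0.384952 ± 2.326·0.107211 = -0.384952 ± 0.249373 = [-0.634325, -0.135579]
ρ-limits: (tanh -0.634325, tanh -0.135579) = (-0.561, -0.135)

(-0.561, -0.135)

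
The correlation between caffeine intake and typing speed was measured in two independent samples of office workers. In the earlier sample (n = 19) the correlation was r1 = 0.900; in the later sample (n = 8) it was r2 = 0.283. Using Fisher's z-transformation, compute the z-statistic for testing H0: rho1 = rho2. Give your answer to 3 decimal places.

z1 = atanh(0.900) = 1.472219,  z2 = atanh(0.283) = 0.290940
SE = √(1/(n1−3) + 1/(n2−3)) = √(1/16 + 1/5) = √(0.0625000 + 0.2000000) = √0.2625000 = 0.512348
z = (z1 − z2)/SE = (1.472219 − 0.290940) / 0.512348 = 1.181279 / 0.512348 = 2.306

2.306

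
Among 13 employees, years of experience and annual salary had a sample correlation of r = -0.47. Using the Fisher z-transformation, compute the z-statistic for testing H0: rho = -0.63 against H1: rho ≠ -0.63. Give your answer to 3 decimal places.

Fisher z: atanh(-0.47) = -0.510070, atanh(-0.63) = -0.741416
z = (z_r − z_0)·√(n−3) = (-0.510070 − (-0.741416))·√10 = 0.231346 · 3.162278 = 0.732

0.732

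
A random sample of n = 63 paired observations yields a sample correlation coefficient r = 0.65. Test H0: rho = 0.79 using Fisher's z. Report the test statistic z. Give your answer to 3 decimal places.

-2.294

Fisher z: atanh(0.65) = 0.775299, atanh(0.79) = 1.071432
z = (z_r − z_0)·√(n−3) = (0.775299 − 1.071432)·√60 = -0.296133 · 7.745967 = -2.294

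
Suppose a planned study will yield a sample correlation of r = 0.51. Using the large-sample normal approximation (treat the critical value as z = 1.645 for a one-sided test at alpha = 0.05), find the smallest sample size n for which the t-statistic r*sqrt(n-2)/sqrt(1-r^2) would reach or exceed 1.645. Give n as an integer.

10

Need r·√(n−2)/√(1−r²) ≥ 1.645
√(n−2) ≥ 1.645·√(1−0.2601) / 0.51 = 1.645·0.860174 / 0.51 = 2.7745
n−2 ≥ 7.6979  ⇒  n ≥ 9.6979
Smallest integer n = 10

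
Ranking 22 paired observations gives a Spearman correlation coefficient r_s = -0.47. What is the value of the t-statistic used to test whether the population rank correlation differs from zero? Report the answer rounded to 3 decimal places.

-2.381

1 − r_s² = 1 − 0.2209 = 0.7791;  √(1−r_s²) = 0.882666
√(n−2) = √20 = 4.472136
t = r_s·√(n−2)/√(1−r_s²) = -0.47 · 4.472136 / 0.882666 = -2.381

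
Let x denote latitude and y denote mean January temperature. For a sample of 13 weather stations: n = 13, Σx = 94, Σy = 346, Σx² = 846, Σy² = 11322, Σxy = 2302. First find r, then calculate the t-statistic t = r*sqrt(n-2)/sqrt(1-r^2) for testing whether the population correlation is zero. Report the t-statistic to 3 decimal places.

-1.188

S_xy = nΣxy − ΣxΣy = 13·2302 − 94·346 = 29926 − 32524 = -2598
S_xx = nΣx² − (Σx)² = 13·846 − 94² = 10998 − 8836 = 2162
S_yy = nΣy² − (Σy)² = 13·11322 − 346² = 147186 − 119716 = 27470
r = S_xy / √(S_xx·S_yy) = -2598 / √(2162·27470) = -2598 / √59390140 = -2598 / 7706.4999 = -0.3371
t = r·√(n−2)/√(1−r²) = -0.3371·√11 / √(1−0.113636) = -1.118034 / 0.941469 = -1.188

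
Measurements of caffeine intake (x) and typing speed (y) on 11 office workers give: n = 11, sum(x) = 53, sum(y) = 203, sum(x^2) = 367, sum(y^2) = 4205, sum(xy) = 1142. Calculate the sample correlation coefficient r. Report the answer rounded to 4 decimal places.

S_xy = nΣxy − ΣxΣy = 11·1142 − 53·203 = 12562 − 10759 = 1803
S_xx = nΣx² − (Σx)² = 11·367 − 53² = 4037 − 2809 = 1228
S_yy = nΣy² − (Σy)² = 11·4205 − 203² = 46255 − 41209 = 5046
r = S_xy / √(S_xx·S_yy) = 1803 / √(1228·5046) = 1803 / √6196488 = 1803 / 2489.2746 = 0.7243

0.7243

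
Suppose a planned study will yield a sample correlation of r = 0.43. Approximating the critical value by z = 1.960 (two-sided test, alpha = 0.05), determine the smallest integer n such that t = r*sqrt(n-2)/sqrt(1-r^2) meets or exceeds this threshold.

19

Need r·√(n−2)/√(1−r²) ≥ 1.960
√(n−2) ≥ 1.960·√(1−0.1849) / 0.43 = 1.960·0.902829 / 0.43 = 4.1152
n−2 ≥ 16.9349  ⇒  n ≥ 18.9349
Smallest integer n = 19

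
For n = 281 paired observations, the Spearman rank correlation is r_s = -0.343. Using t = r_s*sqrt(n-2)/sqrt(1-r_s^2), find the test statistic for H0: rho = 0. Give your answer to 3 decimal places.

1 − r_s² = 1 − 0.117649 = 0.882351;  √(1−r_s²) = 0.939335
√(n−2) = √279 = 16.703293
t = r_s·√(n−2)/√(1−r_s²) = -0.343 · 16.703293 / 0.939335 = -6.099

-6.099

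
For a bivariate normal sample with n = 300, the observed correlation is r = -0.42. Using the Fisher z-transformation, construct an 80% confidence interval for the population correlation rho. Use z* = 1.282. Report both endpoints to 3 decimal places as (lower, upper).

(-0.479, -0.357)

Fisher z: z_r = atanh(r) = ½·ln((1+(-0.42))/(1−(-0.42))) = -0.447692
SE(z) = 1/√(n−3) = 1/√297 = 0.058026
80% ⇒ z* = 1.282; margin = 1.282·0.058026 = 0.074389
CI on z-scale: (-0.522081, -0.373303)
Back-transform: tanh(-0.522081) = -0.479305, tanh(-0.373303) = -0.356877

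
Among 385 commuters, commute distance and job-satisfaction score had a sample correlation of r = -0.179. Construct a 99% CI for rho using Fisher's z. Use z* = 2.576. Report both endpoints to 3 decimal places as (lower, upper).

(-0.303, -0.049)

z_r = atanh(-0.179) = -0.180949;  SE = 1/√(n−3) = 1/√382 = 0.051164
z-limits: -0.180949 ± 2.576·0.051164 = -0.180949 ± 0.131798 = [-0.312747, -0.049151]
ρ-limits: (tanh -0.312747, tanh -0.049151) = (-0.303, -0.049)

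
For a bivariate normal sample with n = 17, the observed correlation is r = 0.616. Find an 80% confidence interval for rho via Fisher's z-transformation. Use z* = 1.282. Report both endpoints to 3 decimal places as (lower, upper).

(0.359, 0.786)

z_r = atanh(0.616) = 0.718533;  SE = 1/√(n−3) = 1/√14 = 0.267261
z-limits: 0.718533 ± 1.282·0.267261 = 0.718533 ± 0.342629 = [0.375904, 1.061162]
ρ-limits: (tanh 0.375904, tanh 1.061162) = (0.359, 0.786)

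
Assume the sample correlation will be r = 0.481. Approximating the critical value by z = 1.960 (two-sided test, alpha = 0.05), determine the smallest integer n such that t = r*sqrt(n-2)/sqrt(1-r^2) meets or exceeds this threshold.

r√(n−2)/√(1−r²) ≥ 1.960  ⇔  n−2 ≥ (1.960)²·(1−r²)/r²
(1−r²)/r² = (1−0.231361)/0.231361 = 3.3222
n ≥ 2 + 3.8416·3.3222 = 2 + 12.7626 = 14.7626
⌈14.7626⌉ = 15

15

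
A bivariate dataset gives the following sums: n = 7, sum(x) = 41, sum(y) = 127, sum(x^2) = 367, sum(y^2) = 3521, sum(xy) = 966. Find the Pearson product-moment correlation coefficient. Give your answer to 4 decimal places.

0.5654

Numerator: nΣxy − (Σx)(Σy) = 7·966 − (41)(127) = 1555
Denominator: √[(nΣx²−(Σx)²)(nΣy²−(Σy)²)]
  nΣx²−(Σx)² = 7·367 − 1681 = 888;  nΣy²−(Σy)² = 7·3521 − 16129 = 8518
  √(888·8518) = √7563984 = 2750.2698
r = 1555 / 2750.2698 = 0.5654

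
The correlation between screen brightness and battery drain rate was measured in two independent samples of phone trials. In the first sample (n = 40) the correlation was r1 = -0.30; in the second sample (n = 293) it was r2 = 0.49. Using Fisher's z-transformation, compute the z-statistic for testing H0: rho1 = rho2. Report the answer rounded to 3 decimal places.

Fisher z-transforms: z1 = atanh(-0.30) = -0.309520, z2 = atanh(0.49) = 0.536060; difference d = -0.845580
Var(d) = 1/37 + 1/290 = 0.0270270 + 0.0034483 = 0.0304753
z = d/√Var(d) = -0.845580 / √0.0304753 = -0.845580 / 0.174572 = -4.844

-4.844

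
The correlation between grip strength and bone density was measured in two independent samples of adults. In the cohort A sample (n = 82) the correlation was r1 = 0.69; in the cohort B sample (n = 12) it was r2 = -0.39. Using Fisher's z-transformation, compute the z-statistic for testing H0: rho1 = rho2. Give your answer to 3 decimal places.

3.581

z1 = atanh(0.69) = 0.847956,  z2 = atanh(-0.39) = -0.411800
SE = √(1/(n1−3) + 1/(n2−3)) = √(1/79 + 1/9) = √(0.0126582 + 0.1111111) = √0.1237693 = 0.351809
z = (z1 − z2)/SE = (0.847956 − (-0.411800)) / 0.351809 = 1.259756 / 0.351809 = 3.581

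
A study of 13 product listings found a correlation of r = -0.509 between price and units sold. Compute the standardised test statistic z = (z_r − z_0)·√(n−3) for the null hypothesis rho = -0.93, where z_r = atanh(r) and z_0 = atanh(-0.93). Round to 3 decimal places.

Fisher z: atanh(-0.509) = -0.561379, atanh(-0.93) = -1.658390
z = (z_r − z_0)·√(n−3) = (-0.561379 − (-1.658390))·√10 = 1.097011 · 3.162278 = 3.469

3.469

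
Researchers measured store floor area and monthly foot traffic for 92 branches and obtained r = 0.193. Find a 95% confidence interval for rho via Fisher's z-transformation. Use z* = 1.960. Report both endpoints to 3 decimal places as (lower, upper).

z_r = atanh(0.193) = 0.195451;  SE = 1/√(n−3) = 1/√89 = 0.106000
z-limits: 0.195451 ± 1.960·0.106000 = 0.195451 ± 0.207760 = [-0.012309, 0.403211]
ρ-limits: (tanh -0.012309, tanh 0.403211) = (-0.012, 0.383)

(-0.012, 0.383)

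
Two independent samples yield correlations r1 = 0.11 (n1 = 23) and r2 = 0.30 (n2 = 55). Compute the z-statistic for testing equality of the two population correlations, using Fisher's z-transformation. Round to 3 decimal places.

Fisher z-transforms: z1 = atanh(0.11) = 0.110447, z2 = atanh(0.30) = 0.309520; difference d = -0.199073
Var(d) = 1/20 + 1/52 = 0.0500000 + 0.0192308 = 0.0692308
z = d/√Var(d) = -0.199073 / √0.0692308 = -0.199073 / 0.263117 = -0.757

-0.757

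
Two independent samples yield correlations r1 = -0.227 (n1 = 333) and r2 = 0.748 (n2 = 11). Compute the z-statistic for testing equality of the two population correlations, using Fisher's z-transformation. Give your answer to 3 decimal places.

-3.352

z1 = atanh(-0.227) = -0.231024,  z2 = atanh(0.748) = 0.968399
SE = √(1/(n1−3) + 1/(n2−3)) = √(1/330 + 1/8) = √(0.0030303 + 0.1250000) = √0.1280303 = 0.357813
z = (z1 − z2)/SE = (-0.231024 − 0.968399) / 0.357813 = -1.199423 / 0.357813 = -3.352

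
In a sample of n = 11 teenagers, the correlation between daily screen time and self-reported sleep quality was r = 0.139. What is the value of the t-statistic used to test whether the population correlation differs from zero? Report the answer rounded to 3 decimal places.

t = r·√(n−2) / √(1−r²) with r = 0.139, n = 11
  = 0.139·√9 / √(1 − 0.019321)
  = 0.139·3.000000 / 0.990292
  = 0.417000 / 0.990292 = 0.421

0.421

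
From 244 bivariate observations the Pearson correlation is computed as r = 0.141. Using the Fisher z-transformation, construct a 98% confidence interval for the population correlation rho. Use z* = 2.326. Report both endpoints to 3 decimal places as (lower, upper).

(-0.008, 0.284)

Fisher z: z_r = atanh(r) = ½·ln((1+0.141)/(1−0.141)) = 0.141946
SE(z) = 1/√(n−3) = 1/√241 = 0.064416
98% ⇒ z* = 2.326; margin = 2.326·0.064416 = 0.149832
CI on z-scale: (-0.007886, 0.291778)
Back-transform: tanh(-0.007886) = -0.007886, tanh(0.291778) = 0.283770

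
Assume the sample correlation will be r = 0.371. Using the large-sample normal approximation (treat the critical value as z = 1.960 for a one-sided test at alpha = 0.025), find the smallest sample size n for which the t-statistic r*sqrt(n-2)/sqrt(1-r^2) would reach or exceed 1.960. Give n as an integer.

Need r·√(n−2)/√(1−r²) ≥ 1.960
√(n−2) ≥ 1.960·√(1−0.137641) / 0.371 = 1.960·0.928633 / 0.371 = 4.9060
n−2 ≥ 24.0688  ⇒  n ≥ 26.0688
Smallest integer n = 27

27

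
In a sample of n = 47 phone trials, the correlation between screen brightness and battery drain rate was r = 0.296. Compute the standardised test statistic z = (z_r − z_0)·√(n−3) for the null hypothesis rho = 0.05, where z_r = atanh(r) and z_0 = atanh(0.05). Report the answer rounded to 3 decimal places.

z_r = atanh(0.296) = 0.305130,  z_0 = atanh(0.05) = 0.050042
SE = 1/√(n−3) = 1/√44 = 0.150756
z = (z_r − z_0)/SE = (0.305130 − 0.050042) / 0.150756 = 0.255088 / 0.150756 = 1.692

1.692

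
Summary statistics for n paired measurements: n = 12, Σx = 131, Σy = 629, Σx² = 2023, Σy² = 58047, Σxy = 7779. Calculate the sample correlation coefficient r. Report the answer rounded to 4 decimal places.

0.2366

Numerator: nΣxy − (Σx)(Σy) = 12·7779 − (131)(629) = 10949
Denominator: √[(nΣx²−(Σx)²)(nΣy²−(Σy)²)]
  nΣx²−(Σx)² = 12·2023 − 17161 = 7115;  nΣy²−(Σy)² = 12·58047 − 395641 = 300923
  √(7115·300923) = √2141067145 = 46271.6668
r = 10949 / 46271.6668 = 0.2366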